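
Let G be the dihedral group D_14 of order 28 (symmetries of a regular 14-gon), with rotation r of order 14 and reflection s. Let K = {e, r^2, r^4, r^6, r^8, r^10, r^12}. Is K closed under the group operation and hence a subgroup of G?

|K| = 7 divides |G| = 28, consistent with Lagrange.
K contains the identity, every element's inverse is in K, and K is closed under ·: it is a subgroup.
In fact K = ⟨r^4⟩.

Yes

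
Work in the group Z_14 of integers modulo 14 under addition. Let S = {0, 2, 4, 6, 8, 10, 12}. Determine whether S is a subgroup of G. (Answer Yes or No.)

Yes

|S| = 7 divides |G| = 14, consistent with Lagrange.
S contains the identity, every element's inverse is in S, and S is closed under +: it is a subgroup.
In fact S = ⟨2⟩.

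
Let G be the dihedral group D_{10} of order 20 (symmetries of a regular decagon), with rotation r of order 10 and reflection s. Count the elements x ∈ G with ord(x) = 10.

4

The elements of order 10 are: r, r^3, r^7, r^9.
That's 4.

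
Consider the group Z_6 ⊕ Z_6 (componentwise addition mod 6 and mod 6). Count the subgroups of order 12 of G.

|G| = 36 and 12 | 36, so subgroups of order 12 are possible by Lagrange.
The subgroups of order 12 are: {(0,0), (0,1), (0,2), (0,3), (0,4), (0,5), (3,0), (3,1), (3,2), (3,3), (3,4), (3,5)}; {(0,0), (0,3), (1,0), (1,3), (2,0), (2,3), (3,0), (3,3), (4,0), (4,3), (5,0), (5,3)}; {(0,0), (0,3), (1,1), (1,4), (2,2), (2,5), (3,0), (3,3), (4,1), (4,4), (5,2), (5,5)}; {(0,0), (0,3), (1,2), (1,5), (2,1), (2,4), (3,0), (3,3), (4,2), (4,5), (5,1), (5,4)}.
So G has 4 subgroups of order 12.

4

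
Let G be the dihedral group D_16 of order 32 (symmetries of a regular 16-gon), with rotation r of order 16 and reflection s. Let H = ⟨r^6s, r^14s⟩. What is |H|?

4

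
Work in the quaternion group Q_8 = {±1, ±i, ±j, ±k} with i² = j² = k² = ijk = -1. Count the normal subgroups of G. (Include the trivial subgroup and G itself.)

6

G has 6 subgroups. Checking conjugation-invariance by order — order 1: 1/1 normal; order 2: 1/1 normal; order 4: 3/3 normal; order 8: 1/1 normal.
Total normal subgroups: 6.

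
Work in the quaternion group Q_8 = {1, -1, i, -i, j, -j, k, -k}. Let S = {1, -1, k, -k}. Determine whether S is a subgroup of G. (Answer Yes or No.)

|S| = 4 divides |G| = 8, consistent with Lagrange.
S contains the identity, every element's inverse is in S, and S is closed under ·: it is a subgroup.
In fact S = ⟨-k⟩.

Yes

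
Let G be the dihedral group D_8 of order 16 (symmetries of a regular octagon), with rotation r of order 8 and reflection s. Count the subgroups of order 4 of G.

5

|G| = 16 and 4 | 16, so subgroups of order 4 are possible by Lagrange.
The subgroups of order 4 are: {e, r^2, r^4, r^6}; {e, r^4, r^2s, r^6s}; {e, r^4, r^3s, r^7s}; {e, r^4, s, r^4s}; … (5 in all).
So G has 5 subgroups of order 4.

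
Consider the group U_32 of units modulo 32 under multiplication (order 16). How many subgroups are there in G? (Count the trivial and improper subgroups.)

|G| = 16, so by Lagrange every subgroup order divides 16. Divisors: 1, 2, 4, 8, 16.
Subgroups by order — order 1: 1; order 2: 3; order 4: 3; order 8: 3; order 16: 1.
Total: 1 + 3 + 3 + 3 + 1 = 11.

11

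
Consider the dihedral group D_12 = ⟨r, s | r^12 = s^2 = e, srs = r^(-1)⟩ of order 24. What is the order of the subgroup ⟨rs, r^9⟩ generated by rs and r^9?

8

|⟨rs⟩| = 2 and |⟨r^9⟩| = 4, so |H| is a multiple of lcm(2, 4) = 4 and divides |G| = 24.
Closing under the operation: H = {e, r^3, r^6, r^9, rs, r^4s, r^7s, r^10s}, so |H| = 8.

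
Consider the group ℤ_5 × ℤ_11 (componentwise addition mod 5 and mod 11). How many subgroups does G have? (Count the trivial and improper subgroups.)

4

|G| = 55, so by Lagrange every subgroup order divides 55. Divisors: 1, 5, 11, 55.
Subgroups by order — order 1: 1; order 5: 1; order 11: 1; order 55: 1.
Total: 1 + 1 + 1 + 1 = 4.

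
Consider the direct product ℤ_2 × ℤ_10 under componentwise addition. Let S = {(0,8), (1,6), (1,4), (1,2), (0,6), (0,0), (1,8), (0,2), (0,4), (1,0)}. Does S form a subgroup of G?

|S| = 10 divides |G| = 20, consistent with Lagrange.
S contains the identity, every element's inverse is in S, and S is closed under +: it is a subgroup.
In fact S = ⟨(1,2)⟩.

Yes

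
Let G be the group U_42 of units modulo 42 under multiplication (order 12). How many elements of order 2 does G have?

3

The elements of order 2 are: 13, 29, 41.
That's 3.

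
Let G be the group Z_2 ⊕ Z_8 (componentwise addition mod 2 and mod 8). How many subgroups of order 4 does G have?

3

|G| = 16 and 4 | 16, so subgroups of order 4 are possible by Lagrange.
The subgroups of order 4 are: {(0,0), (0,2), (0,4), (0,6)}; {(0,0), (0,4), (1,0), (1,4)}; {(0,0), (0,4), (1,2), (1,6)}.
So G has 3 subgroups of order 4.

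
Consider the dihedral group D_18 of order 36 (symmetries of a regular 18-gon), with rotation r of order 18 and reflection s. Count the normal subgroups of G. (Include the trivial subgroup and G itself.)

9

G has 45 subgroups. Checking conjugation-invariance by order — order 1: 1/1 normal; order 2: 1/19 normal; order 3: 1/1 normal; order 4: 0/9 normal; order 6: 1/7 normal; order 9: 1/1 normal; order 12: 0/3 normal; order 18: 3/3 normal; order 36: 1/1 normal.
Total normal subgroups: 9.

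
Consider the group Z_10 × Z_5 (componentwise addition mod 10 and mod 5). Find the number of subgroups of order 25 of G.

1

|G| = 50 and 25 | 50, so subgroups of order 25 are possible by Lagrange.
The subgroups of order 25 are: {(0,0), (0,1), (0,2), (0,3), (0,4), (2,0), (2,1), (2,2), (2,3), (2,4), (4,0), (4,1), (4,2), (4,3), (4,4), (6,0), (6,1), (6,2), (6,3), (6,4), (8,0), (8,1), (8,2), (8,3), (8,4)}.
So G has 1 subgroup of order 25.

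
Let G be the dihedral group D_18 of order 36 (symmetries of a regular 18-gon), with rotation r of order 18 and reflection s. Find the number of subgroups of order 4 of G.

9

|G| = 36 and 4 | 36, so subgroups of order 4 are possible by Lagrange.
The subgroups of order 4 are: {e, r^9, rs, r^10s}; {e, r^9, r^2s, r^11s}; {e, r^9, r^3s, r^12s}; {e, r^9, r^4s, r^13s}; … (9 in all).
So G has 9 subgroups of order 4.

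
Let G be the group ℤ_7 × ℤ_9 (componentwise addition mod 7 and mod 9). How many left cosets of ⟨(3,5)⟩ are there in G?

|⟨(3,5)⟩| = 63 and |G| = 63.
By Lagrange, [G : H] = |G|/|H| = 63/63 = 1.

1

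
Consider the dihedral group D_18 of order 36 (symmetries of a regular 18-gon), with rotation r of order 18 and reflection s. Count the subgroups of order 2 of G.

19

|G| = 36 and 2 | 36, so subgroups of order 2 are possible by Lagrange.
The subgroups of order 2 are: {e, r^10s}; {e, r^11s}; {e, r^12s}; {e, r^13s}; … (19 in all).
So G has 19 subgroups of order 2.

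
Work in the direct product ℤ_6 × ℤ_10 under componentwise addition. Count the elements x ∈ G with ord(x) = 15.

8

An element (a,b) has order lcm(ord(a), ord(b)); count pairs with lcm equal to 15.
Enumerating gives 8 such elements.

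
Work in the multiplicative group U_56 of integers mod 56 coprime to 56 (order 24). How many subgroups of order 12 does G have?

|G| = 24 and 12 | 24, so subgroups of order 12 are possible by Lagrange.
The subgroups of order 12 are: {1, 5, 9, 11, 13, 25, 31, 43, 45, 47, 51, 55}; {1, 9, 11, 15, 23, 25, 29, 37, 39, 43, 51, 53}; {1, 3, 9, 11, 17, 19, 25, 27, 33, 41, 43, 51}; {1, 3, 5, 9, 13, 15, 19, 23, 25, 27, 39, 45}; … (7 in all).
So G has 7 subgroups of order 12.

7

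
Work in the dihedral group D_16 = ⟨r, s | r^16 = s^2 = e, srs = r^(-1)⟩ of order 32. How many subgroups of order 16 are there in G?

3

|G| = 32 and 16 | 32, so subgroups of order 16 are possible by Lagrange.
The subgroups of order 16 are: {e, r, r^2, r^3, r^4, r^5, r^6, r^7, r^8, r^9, r^10, r^11, r^12, r^13, r^14, r^15}; {e, r^2, r^4, r^6, r^8, r^10, r^12, r^14, s, r^2s, r^4s, r^6s, r^8s, r^10s, r^12s, r^14s}; {e, r^2, r^4, r^6, r^8, r^10, r^12, r^14, rs, r^3s, r^5s, r^7s, r^9s, r^11s, r^13s, r^15s}.
So G has 3 subgroups of order 16.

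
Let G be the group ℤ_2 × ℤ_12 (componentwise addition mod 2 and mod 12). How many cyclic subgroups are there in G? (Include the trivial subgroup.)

Group the elements of G by the cyclic subgroup they generate; each cyclic subgroup of order d accounts for φ(d) elements.
Cyclic subgroups by order — order 1: 1; order 2: 3; order 3: 1; order 4: 2; order 6: 3; order 12: 2.
Total: 12.

12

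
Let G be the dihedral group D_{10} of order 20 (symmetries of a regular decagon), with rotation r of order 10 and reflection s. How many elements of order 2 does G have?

Enumerating element orders in G gives 11 elements of order 2.

11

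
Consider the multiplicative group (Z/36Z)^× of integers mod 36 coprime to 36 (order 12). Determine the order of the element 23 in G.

Compute successive powers of 23 mod 36: 23, 25, 35, 13, 11, 1; 23^6 ≡ 1 (mod 36).
So |⟨23⟩| = 6.

6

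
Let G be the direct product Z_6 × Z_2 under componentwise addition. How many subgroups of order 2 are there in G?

3

|G| = 12 and 2 | 12, so subgroups of order 2 are possible by Lagrange.
The subgroups of order 2 are: {(0,0), (0,1)}; {(0,0), (3,0)}; {(0,0), (3,1)}.
So G has 3 subgroups of order 2.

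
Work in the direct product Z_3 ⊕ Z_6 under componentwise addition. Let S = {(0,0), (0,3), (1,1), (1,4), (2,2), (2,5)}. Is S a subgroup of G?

|S| = 6 divides |G| = 18, consistent with Lagrange.
S contains the identity, every element's inverse is in S, and S is closed under +: it is a subgroup.
In fact S = ⟨(2,5)⟩.

Yes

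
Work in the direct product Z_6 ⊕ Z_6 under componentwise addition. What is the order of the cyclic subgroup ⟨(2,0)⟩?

The order of (2,0) in Z_6 × Z_6 is lcm(ord(2) in Z_6, ord(0) in Z_6).
ord(2) = 3 and ord(0) = 1, so |⟨(2,0)⟩| = lcm(3, 1) = 3.

3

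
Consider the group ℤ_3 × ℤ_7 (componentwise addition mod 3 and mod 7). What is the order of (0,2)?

The order of (0,2) in Z_3 × Z_7 is lcm(ord(0) in Z_3, ord(2) in Z_7).
ord(0) = 1 and ord(2) = 7, so |⟨(0,2)⟩| = lcm(1, 7) = 7.

7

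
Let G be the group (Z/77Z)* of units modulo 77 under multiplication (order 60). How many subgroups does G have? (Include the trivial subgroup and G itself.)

|G| = 60, so by Lagrange every subgroup order divides 60. Divisors: 1, 2, 3, 4, 5, 6, 10, 12, 15, 20, 30, 60.
Subgroups by order — order 1: 1; order 2: 3; order 3: 1; order 4: 1; order 5: 1; order 6: 3; order 10: 3; order 12: 1; order 15: 1; order 20: 1; order 30: 3; order 60: 1.
Total: 1 + 3 + 1 + 1 + 1 + 3 + 3 + 1 + 1 + 1 + 3 + 1 = 20.

20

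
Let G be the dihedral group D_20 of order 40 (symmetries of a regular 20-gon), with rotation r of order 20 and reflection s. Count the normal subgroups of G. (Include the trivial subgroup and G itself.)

9

G has 48 subgroups. Checking conjugation-invariance by order — order 1: 1/1 normal; order 2: 1/21 normal; order 4: 1/11 normal; order 5: 1/1 normal; order 8: 0/5 normal; order 10: 1/5 normal; order 20: 3/3 normal; order 40: 1/1 normal.
Total normal subgroups: 9.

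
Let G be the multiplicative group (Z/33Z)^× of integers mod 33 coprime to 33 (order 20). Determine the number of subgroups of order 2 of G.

|G| = 20 and 2 | 20, so subgroups of order 2 are possible by Lagrange.
The subgroups of order 2 are: {1, 10}; {1, 23}; {1, 32}.
So G has 3 subgroups of order 2.

3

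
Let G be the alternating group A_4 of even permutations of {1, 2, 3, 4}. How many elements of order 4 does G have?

0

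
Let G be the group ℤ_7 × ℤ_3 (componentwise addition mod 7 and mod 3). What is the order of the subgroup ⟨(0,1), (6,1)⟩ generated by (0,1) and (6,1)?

21

|⟨(0,1)⟩| = 3 and |⟨(6,1)⟩| = 21, so |H| is a multiple of lcm(3, 21) = 21 and divides |G| = 21.
Closing {(0,1), (6,1)} under the group operation gives all of G, so |H| = 21.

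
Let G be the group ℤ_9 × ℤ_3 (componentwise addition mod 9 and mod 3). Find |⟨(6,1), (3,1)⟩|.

9

|⟨(6,1)⟩| = 3 and |⟨(3,1)⟩| = 3, so |H| is a multiple of lcm(3, 3) = 3 and divides |G| = 27.
Closing under the operation: H = {(0,0), (0,1), (0,2), (3,0), (3,1), (3,2), (6,0), (6,1), (6,2)}, so |H| = 9.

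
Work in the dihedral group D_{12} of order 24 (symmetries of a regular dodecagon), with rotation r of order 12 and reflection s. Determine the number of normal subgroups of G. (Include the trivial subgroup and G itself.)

9

G has 34 subgroups. Checking conjugation-invariance by order — order 1: 1/1 normal; order 2: 1/13 normal; order 3: 1/1 normal; order 4: 1/7 normal; order 6: 1/5 normal; order 8: 0/3 normal; order 12: 3/3 normal; order 24: 1/1 normal.
Total normal subgroups: 9.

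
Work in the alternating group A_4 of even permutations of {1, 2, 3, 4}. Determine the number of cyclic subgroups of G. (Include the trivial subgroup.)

8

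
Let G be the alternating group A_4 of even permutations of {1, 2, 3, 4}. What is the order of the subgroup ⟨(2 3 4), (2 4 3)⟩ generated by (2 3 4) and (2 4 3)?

|⟨(2 3 4)⟩| = 3 and |⟨(2 4 3)⟩| = 3, so |H| is a multiple of lcm(3, 3) = 3 and divides |G| = 12.
Closing under the operation: H = {e, (2 3 4), (2 4 3)}, so |H| = 3.

3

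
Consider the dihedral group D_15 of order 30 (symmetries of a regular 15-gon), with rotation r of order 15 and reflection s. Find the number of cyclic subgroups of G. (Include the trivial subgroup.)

Each element a generates a cyclic subgroup ⟨a⟩; distinct elements may generate the same one (a cyclic group of order d has φ(d) generators).
Cyclic subgroups by order — order 1: 1; order 2: 15; order 3: 1; order 5: 1; order 15: 1.
Total: 19.

19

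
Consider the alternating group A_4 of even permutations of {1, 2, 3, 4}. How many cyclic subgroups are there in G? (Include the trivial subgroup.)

8

A cyclic subgroup of order d is generated by each of its φ(d) elements of order d, so the cyclic subgroups of order d number (#elements of order d)/φ(d).
Cyclic subgroups by order — order 1: 1; order 2: 3; order 3: 4.
Total: 8.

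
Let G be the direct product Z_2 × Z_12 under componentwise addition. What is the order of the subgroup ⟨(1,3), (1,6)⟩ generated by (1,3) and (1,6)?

8

|⟨(1,3)⟩| = 4 and |⟨(1,6)⟩| = 2, so |H| is a multiple of lcm(4, 2) = 4 and divides |G| = 24.
Closing under the operation: H = {(0,0), (0,3), (0,6), (0,9), (1,0), (1,3), (1,6), (1,9)}, so |H| = 8.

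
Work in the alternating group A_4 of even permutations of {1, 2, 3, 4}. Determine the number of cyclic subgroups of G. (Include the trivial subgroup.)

8

Group the elements of G by the cyclic subgroup they generate; each cyclic subgroup of order d accounts for φ(d) elements.
Cyclic subgroups by order — order 1: 1; order 2: 3; order 3: 4.
Total: 8.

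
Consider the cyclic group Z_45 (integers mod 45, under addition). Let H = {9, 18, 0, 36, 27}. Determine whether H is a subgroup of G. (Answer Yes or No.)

Yes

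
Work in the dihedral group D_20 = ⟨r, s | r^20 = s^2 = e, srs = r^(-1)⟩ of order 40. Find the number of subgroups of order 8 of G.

5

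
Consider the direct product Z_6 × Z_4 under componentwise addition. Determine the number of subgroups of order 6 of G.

|G| = 24 and 6 | 24, so subgroups of order 6 are possible by Lagrange.
The subgroups of order 6 are: {(0,0), (0,2), (2,0), (2,2), (4,0), (4,2)}; {(0,0), (1,0), (2,0), (3,0), (4,0), (5,0)}; {(0,0), (1,2), (2,0), (3,2), (4,0), (5,2)}.
So G has 3 subgroups of order 6.

3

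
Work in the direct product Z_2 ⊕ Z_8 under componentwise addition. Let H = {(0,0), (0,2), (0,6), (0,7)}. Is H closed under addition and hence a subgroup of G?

No

(0,7) ∈ H but its inverse (0,1) ∉ H, so H is not a subgroup.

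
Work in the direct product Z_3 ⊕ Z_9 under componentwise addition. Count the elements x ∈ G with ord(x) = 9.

18

An element (a,b) has order lcm(ord(a), ord(b)); count pairs with lcm equal to 9.
Enumerating gives 18 such elements.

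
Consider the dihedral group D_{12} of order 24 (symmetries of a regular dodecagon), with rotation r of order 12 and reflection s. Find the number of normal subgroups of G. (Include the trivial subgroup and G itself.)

9

G has 34 subgroups. Checking conjugation-invariance by order — order 1: 1/1 normal; order 2: 1/13 normal; order 3: 1/1 normal; order 4: 1/7 normal; order 6: 1/5 normal; order 8: 0/3 normal; order 12: 3/3 normal; order 24: 1/1 normal.
Total normal subgroups: 9.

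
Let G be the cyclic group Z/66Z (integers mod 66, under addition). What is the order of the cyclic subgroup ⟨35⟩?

In Z/66Z, the order of an element a is n/gcd(a, n).
gcd(35, 66) = 1, so |⟨35⟩| = 66/1 = 66.

66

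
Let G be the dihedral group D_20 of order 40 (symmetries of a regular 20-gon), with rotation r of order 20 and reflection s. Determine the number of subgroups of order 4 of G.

|G| = 40 and 4 | 40, so subgroups of order 4 are possible by Lagrange.
The subgroups of order 4 are: {e, r^10, s, r^10s}; {e, r^10, rs, r^11s}; {e, r^10, r^2s, r^12s}; {e, r^10, r^3s, r^13s}; … (11 in all).
So G has 11 subgroups of order 4.

11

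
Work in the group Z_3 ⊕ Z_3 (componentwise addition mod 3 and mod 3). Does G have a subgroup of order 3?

3 | 9. A subgroup of order 3 is {(0,0), (0,1), (0,2)}.

Yes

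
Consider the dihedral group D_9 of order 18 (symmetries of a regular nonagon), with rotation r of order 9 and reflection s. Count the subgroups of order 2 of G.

|G| = 18 and 2 | 18, so subgroups of order 2 are possible by Lagrange.
The subgroups of order 2 are: {e, r^2s}; {e, r^3s}; {e, r^4s}; {e, r^5s}; … (9 in all).
So G has 9 subgroups of order 2.

9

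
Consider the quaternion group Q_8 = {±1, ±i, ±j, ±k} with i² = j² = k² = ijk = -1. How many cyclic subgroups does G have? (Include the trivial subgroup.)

Group the elements of G by the cyclic subgroup they generate; each cyclic subgroup of order d accounts for φ(d) elements.
Cyclic subgroups by order — order 1: 1; order 2: 1; order 4: 3.
Total: 5.

5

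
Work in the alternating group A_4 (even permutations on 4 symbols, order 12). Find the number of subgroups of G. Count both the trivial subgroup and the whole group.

10

|G| = 12, so by Lagrange every subgroup order divides 12. Divisors: 1, 2, 3, 4, 6, 12.
Subgroups by order — order 1: 1; order 2: 3; order 3: 4; order 4: 1; order 6: 0; order 12: 1.
Total: 1 + 3 + 4 + 1 + 0 + 1 = 10.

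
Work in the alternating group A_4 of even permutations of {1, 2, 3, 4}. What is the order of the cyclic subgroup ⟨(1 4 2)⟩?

Computing powers of (1 4 2): the smallest k with ((1 4 2))^k = e is k = 3.

3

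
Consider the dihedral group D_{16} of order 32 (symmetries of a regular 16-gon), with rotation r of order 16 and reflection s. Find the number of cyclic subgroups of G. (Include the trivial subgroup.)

21

A cyclic subgroup of order d is generated by each of its φ(d) elements of order d, so the cyclic subgroups of order d number (#elements of order d)/φ(d).
Cyclic subgroups by order — order 1: 1; order 2: 17; order 4: 1; order 8: 1; order 16: 1.
Total: 21.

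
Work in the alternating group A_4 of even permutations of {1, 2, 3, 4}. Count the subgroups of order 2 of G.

3

|G| = 12 and 2 | 12, so subgroups of order 2 are possible by Lagrange.
The subgroups of order 2 are: {e, (1 2)(3 4)}; {e, (1 3)(2 4)}; {e, (1 4)(2 3)}.
So G has 3 subgroups of order 2.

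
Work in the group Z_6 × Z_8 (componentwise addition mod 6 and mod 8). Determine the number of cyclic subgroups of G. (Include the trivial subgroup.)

Each element a generates a cyclic subgroup ⟨a⟩; distinct elements may generate the same one (a cyclic group of order d has φ(d) generators).
Cyclic subgroups by order — order 1: 1; order 2: 3; order 3: 1; order 4: 2; order 6: 3; order 8: 2; order 12: 2; order 24: 2.
Total: 16.

16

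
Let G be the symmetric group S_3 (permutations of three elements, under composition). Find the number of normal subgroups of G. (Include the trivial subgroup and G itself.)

3

G has 6 subgroups. Checking conjugation-invariance by order — order 1: 1/1 normal; order 2: 0/3 normal; order 3: 1/1 normal; order 6: 1/1 normal.
Total normal subgroups: 3.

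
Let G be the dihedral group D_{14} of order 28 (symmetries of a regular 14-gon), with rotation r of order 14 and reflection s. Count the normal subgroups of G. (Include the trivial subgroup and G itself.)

G has 28 subgroups. Checking conjugation-invariance by order — order 1: 1/1 normal; order 2: 1/15 normal; order 4: 0/7 normal; order 7: 1/1 normal; order 14: 3/3 normal; order 28: 1/1 normal.
Total normal subgroups: 7.

7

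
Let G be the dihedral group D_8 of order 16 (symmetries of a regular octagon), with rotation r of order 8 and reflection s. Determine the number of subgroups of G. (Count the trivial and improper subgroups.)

19

|G| = 16, so by Lagrange every subgroup order divides 16. Divisors: 1, 2, 4, 8, 16.
Subgroups by order — order 1: 1; order 2: 9; order 4: 5; order 8: 3; order 16: 1.
Total: 1 + 9 + 5 + 3 + 1 = 19.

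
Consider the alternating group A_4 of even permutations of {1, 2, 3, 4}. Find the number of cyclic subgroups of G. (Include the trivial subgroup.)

Each element a generates a cyclic subgroup ⟨a⟩; distinct elements may generate the same one (a cyclic group of order d has φ(d) generators).
Cyclic subgroups by order — order 1: 1; order 2: 3; order 3: 4.
Total: 8.

8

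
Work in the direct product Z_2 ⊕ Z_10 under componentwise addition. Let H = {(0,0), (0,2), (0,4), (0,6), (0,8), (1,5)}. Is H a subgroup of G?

|H| = 6 does not divide |G| = 20, so by Lagrange H is not a subgroup.

No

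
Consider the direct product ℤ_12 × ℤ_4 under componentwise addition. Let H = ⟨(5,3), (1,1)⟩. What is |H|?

24

|⟨(5,3)⟩| = 12 and |⟨(1,1)⟩| = 12, so |H| is a multiple of lcm(12, 12) = 12 and divides |G| = 48.
Closing under the operation: H = {(0,0), (0,2), (1,1), (1,3), (2,0), (2,2), (3,1), (3,3), (4,0), (4,2), (5,1), (5,3), (6,0), (6,2), (7,1), (7,3), (8,0), (8,2), (9,1), (9,3), (10,0), (10,2), (11,1), (11,3)}, so |H| = 24.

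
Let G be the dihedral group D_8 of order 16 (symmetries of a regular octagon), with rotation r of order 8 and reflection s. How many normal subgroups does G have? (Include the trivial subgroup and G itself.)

7

G has 19 subgroups. Checking conjugation-invariance by order — order 1: 1/1 normal; order 2: 1/9 normal; order 4: 1/5 normal; order 8: 3/3 normal; order 16: 1/1 normal.
Total normal subgroups: 7.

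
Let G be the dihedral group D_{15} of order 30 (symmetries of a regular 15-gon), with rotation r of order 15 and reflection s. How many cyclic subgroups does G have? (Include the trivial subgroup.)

19

A cyclic subgroup of order d is generated by each of its φ(d) elements of order d, so the cyclic subgroups of order d number (#elements of order d)/φ(d).
Cyclic subgroups by order — order 1: 1; order 2: 15; order 3: 1; order 5: 1; order 15: 1.
Total: 19.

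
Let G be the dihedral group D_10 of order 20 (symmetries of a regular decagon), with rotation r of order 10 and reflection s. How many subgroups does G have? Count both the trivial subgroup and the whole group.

22

|G| = 20, so by Lagrange every subgroup order divides 20. Divisors: 1, 2, 4, 5, 10, 20.
Subgroups by order — order 1: 1; order 2: 11; order 4: 5; order 5: 1; order 10: 3; order 20: 1.
Total: 1 + 11 + 5 + 1 + 3 + 1 = 22.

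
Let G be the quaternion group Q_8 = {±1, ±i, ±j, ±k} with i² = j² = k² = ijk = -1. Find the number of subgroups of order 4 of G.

|G| = 8 and 4 | 8, so subgroups of order 4 are possible by Lagrange.
The subgroups of order 4 are: {1, -1, i, -i}; {1, -1, j, -j}; {1, -1, k, -k}.
So G has 3 subgroups of order 4.

3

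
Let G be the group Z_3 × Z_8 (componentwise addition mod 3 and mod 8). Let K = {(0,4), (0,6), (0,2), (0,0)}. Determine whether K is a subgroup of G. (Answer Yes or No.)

|K| = 4 divides |G| = 24, consistent with Lagrange.
K contains the identity, every element's inverse is in K, and K is closed under +: it is a subgroup.
In fact K = ⟨(0,2)⟩.

Yes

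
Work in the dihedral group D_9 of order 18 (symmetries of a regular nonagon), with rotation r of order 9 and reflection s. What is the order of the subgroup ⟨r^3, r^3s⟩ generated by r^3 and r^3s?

6

|⟨r^3⟩| = 3 and |⟨r^3s⟩| = 2, so |H| is a multiple of lcm(3, 2) = 6 and divides |G| = 18.
Closing under the operation: H = {e, r^3, r^6, s, r^3s, r^6s}, so |H| = 6.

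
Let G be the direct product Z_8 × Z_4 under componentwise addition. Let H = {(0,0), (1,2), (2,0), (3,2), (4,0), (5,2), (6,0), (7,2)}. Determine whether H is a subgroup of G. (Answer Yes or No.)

|H| = 8 divides |G| = 32, consistent with Lagrange.
H contains the identity, every element's inverse is in H, and H is closed under +: it is a subgroup.
In fact H = ⟨(1,2)⟩.

Yes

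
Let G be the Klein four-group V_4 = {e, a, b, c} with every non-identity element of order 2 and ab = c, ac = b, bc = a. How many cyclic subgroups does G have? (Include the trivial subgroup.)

4

Each element a generates a cyclic subgroup ⟨a⟩; distinct elements may generate the same one (a cyclic group of order d has φ(d) generators).
Cyclic subgroups by order — order 1: 1; order 2: 3.
Total: 4.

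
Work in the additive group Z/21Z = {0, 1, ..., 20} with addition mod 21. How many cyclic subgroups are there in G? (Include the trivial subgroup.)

A cyclic subgroup of order d is generated by each of its φ(d) elements of order d, so the cyclic subgroups of order d number (#elements of order d)/φ(d).
Cyclic subgroups by order — order 1: 1; order 3: 1; order 7: 1; order 21: 1.
Total: 4.

4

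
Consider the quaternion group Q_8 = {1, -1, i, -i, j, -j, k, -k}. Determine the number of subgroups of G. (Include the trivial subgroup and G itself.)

6

|G| = 8, so by Lagrange every subgroup order divides 8. Divisors: 1, 2, 4, 8.
Subgroups by order — order 1: 1; order 2: 1; order 4: 3; order 8: 1.
Total: 1 + 1 + 3 + 1 = 6.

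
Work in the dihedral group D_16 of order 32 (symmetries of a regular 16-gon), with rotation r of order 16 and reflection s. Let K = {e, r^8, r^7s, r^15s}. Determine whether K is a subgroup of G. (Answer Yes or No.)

Yes

|K| = 4 divides |G| = 32, consistent with Lagrange.
K contains the identity, every element's inverse is in K, and K is closed under ·: it is a subgroup.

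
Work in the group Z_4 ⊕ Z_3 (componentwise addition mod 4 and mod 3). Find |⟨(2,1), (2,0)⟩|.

|⟨(2,1)⟩| = 6 and |⟨(2,0)⟩| = 2, so |H| is a multiple of lcm(6, 2) = 6 and divides |G| = 12.
Closing under the operation: H = {(0,0), (0,1), (0,2), (2,0), (2,1), (2,2)}, so |H| = 6.

6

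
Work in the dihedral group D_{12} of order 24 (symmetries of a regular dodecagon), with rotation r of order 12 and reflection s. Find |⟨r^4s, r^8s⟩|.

6

|⟨r^4s⟩| = 2 and |⟨r^8s⟩| = 2, so |H| is a multiple of lcm(2, 2) = 2 and divides |G| = 24.
Closing under the operation: H = {e, r^4, r^8, s, r^4s, r^8s}, so |H| = 6.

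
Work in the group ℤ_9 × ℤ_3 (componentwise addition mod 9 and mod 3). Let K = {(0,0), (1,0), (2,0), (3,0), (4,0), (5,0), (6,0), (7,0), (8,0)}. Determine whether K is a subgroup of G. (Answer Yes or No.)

Yes

|K| = 9 divides |G| = 27, consistent with Lagrange.
K contains the identity, every element's inverse is in K, and K is closed under +: it is a subgroup.
In fact K = ⟨(4,0)⟩.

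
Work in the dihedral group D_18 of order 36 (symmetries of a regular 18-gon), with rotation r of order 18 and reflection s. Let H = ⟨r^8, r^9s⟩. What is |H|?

|⟨r^8⟩| = 9 and |⟨r^9s⟩| = 2, so |H| is a multiple of lcm(9, 2) = 18 and divides |G| = 36.
Closing under the operation: H = {e, r^2, r^4, r^6, r^8, r^10, r^12, r^14, r^16, rs, r^3s, r^5s, r^7s, r^9s, r^11s, r^13s, r^15s, r^17s}, so |H| = 18.

18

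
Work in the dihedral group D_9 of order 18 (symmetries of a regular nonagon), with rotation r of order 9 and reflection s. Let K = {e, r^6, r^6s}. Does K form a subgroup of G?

No

r^6 ∈ K but its inverse r^3 ∉ K, so K is not a subgroup.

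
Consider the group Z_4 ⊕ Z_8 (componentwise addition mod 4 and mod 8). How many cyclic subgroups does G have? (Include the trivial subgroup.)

A cyclic subgroup of order d is generated by each of its φ(d) elements of order d, so the cyclic subgroups of order d number (#elements of order d)/φ(d).
Cyclic subgroups by order — order 1: 1; order 2: 3; order 4: 6; order 8: 4.
Total: 14.

14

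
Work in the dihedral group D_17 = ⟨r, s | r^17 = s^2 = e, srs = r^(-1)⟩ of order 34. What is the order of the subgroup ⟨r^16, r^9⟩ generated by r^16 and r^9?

|⟨r^16⟩| = 17 and |⟨r^9⟩| = 17, so |H| is a multiple of lcm(17, 17) = 17 and divides |G| = 34.
Closing under the operation: H = {e, r, r^2, r^3, r^4, r^5, r^6, r^7, r^8, r^9, r^10, r^11, r^12, r^13, r^14, r^15, r^16}, so |H| = 17.

17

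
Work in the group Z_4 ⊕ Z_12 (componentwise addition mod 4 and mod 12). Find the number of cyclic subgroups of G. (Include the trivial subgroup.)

A cyclic subgroup of order d is generated by each of its φ(d) elements of order d, so the cyclic subgroups of order d number (#elements of order d)/φ(d).
Cyclic subgroups by order — order 1: 1; order 2: 3; order 3: 1; order 4: 6; order 6: 3; order 12: 6.
Total: 20.

20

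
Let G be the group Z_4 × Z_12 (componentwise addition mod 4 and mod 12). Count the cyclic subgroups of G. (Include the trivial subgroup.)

A cyclic subgroup of order d is generated by each of its φ(d) elements of order d, so the cyclic subgroups of order d number (#elements of order d)/φ(d).
Cyclic subgroups by order — order 1: 1; order 2: 3; order 3: 1; order 4: 6; order 6: 3; order 12: 6.
Total: 20.

20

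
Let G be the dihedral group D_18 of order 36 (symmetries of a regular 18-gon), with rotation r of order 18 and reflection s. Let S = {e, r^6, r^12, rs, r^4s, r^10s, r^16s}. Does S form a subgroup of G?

No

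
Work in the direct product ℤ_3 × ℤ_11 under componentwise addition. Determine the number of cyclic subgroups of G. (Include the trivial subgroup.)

4

Each element a generates a cyclic subgroup ⟨a⟩; distinct elements may generate the same one (a cyclic group of order d has φ(d) generators).
Cyclic subgroups by order — order 1: 1; order 3: 1; order 11: 1; order 33: 1.
Total: 4.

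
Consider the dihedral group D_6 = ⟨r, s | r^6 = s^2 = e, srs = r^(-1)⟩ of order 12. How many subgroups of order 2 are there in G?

|G| = 12 and 2 | 12, so subgroups of order 2 are possible by Lagrange.
The subgroups of order 2 are: {e, r^2s}; {e, r^3}; {e, r^3s}; {e, r^4s}; … (7 in all).
So G has 7 subgroups of order 2.

7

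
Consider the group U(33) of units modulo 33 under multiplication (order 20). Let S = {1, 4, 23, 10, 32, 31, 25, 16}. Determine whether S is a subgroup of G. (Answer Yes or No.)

|S| = 8 does not divide |G| = 20, so by Lagrange S is not a subgroup.

No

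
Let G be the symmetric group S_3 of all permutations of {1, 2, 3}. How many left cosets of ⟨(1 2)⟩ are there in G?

3

|⟨(1 2)⟩| = 2 and |G| = 6.
By Lagrange, [G : H] = |G|/|H| = 6/2 = 3.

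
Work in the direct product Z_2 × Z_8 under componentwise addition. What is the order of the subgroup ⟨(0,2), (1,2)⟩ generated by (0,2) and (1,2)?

8

|⟨(0,2)⟩| = 4 and |⟨(1,2)⟩| = 4, so |H| is a multiple of lcm(4, 4) = 4 and divides |G| = 16.
Closing under the operation: H = {(0,0), (0,2), (0,4), (0,6), (1,0), (1,2), (1,4), (1,6)}, so |H| = 8.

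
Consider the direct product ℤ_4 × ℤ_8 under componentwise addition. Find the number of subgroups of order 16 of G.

|G| = 32 and 16 | 32, so subgroups of order 16 are possible by Lagrange.
The subgroups of order 16 are: {(0,0), (0,1), (0,2), (0,3), (0,4), (0,5), (0,6), (0,7), (2,0), (2,1), (2,2), (2,3), (2,4), (2,5), (2,6), (2,7)}; {(0,0), (0,2), (0,4), (0,6), (1,0), (1,2), (1,4), (1,6), (2,0), (2,2), (2,4), (2,6), (3,0), (3,2), (3,4), (3,6)}; {(0,0), (0,2), (0,4), (0,6), (1,1), (1,3), (1,5), (1,7), (2,0), (2,2), (2,4), (2,6), (3,1), (3,3), (3,5), (3,7)}.
So G has 3 subgroups of order 16.

3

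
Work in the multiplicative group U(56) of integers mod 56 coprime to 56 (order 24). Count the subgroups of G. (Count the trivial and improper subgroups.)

32

|G| = 24, so by Lagrange every subgroup order divides 24. Divisors: 1, 2, 3, 4, 6, 8, 12, 24.
Subgroups by order — order 1: 1; order 2: 7; order 3: 1; order 4: 7; order 6: 7; order 8: 1; order 12: 7; order 24: 1.
Total: 1 + 7 + 1 + 7 + 7 + 1 + 7 + 1 = 32.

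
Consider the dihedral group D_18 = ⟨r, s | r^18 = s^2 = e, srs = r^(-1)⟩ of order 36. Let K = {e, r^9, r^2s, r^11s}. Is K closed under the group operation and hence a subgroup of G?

Yes

|K| = 4 divides |G| = 36, consistent with Lagrange.
K contains the identity, every element's inverse is in K, and K is closed under ·: it is a subgroup.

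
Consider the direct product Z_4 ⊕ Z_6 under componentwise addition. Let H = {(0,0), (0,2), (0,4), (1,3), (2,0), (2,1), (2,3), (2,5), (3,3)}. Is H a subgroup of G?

|H| = 9 does not divide |G| = 24, so by Lagrange H is not a subgroup.

No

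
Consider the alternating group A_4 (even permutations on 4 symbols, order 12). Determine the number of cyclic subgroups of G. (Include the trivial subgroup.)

8

A cyclic subgroup of order d is generated by each of its φ(d) elements of order d, so the cyclic subgroups of order d number (#elements of order d)/φ(d).
Cyclic subgroups by order — order 1: 1; order 2: 3; order 3: 4.
Total: 8.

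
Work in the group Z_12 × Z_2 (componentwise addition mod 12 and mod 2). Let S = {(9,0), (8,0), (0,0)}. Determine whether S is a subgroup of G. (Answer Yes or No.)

(9,0) ∈ S but its inverse (3,0) ∉ S, so S is not a subgroup.

No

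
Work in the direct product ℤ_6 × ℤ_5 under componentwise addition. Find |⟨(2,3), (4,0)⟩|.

|⟨(2,3)⟩| = 15 and |⟨(4,0)⟩| = 3, so |H| is a multiple of lcm(15, 3) = 15 and divides |G| = 30.
Closing under the operation: H = {(0,0), (0,1), (0,2), (0,3), (0,4), (2,0), (2,1), (2,2), (2,3), (2,4), (4,0), (4,1), (4,2), (4,3), (4,4)}, so |H| = 15.

15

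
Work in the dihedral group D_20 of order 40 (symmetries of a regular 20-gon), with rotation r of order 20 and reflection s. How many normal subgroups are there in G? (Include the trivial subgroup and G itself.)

G has 48 subgroups. Checking conjugation-invariance by order — order 1: 1/1 normal; order 2: 1/21 normal; order 4: 1/11 normal; order 5: 1/1 normal; order 8: 0/5 normal; order 10: 1/5 normal; order 20: 3/3 normal; order 40: 1/1 normal.
Total normal subgroups: 9.

9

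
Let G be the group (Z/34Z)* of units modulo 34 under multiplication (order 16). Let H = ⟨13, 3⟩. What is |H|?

|⟨13⟩| = 4 and |⟨3⟩| = 16, so |H| is a multiple of lcm(4, 16) = 16 and divides |G| = 16.
Closing {13, 3} under the group operation gives all of G, so |H| = 16.

16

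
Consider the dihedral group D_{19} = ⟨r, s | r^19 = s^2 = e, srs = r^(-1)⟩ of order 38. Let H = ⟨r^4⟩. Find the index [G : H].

|⟨r^4⟩| = 19 and |G| = 38.
By Lagrange, [G : H] = |G|/|H| = 38/19 = 2.

2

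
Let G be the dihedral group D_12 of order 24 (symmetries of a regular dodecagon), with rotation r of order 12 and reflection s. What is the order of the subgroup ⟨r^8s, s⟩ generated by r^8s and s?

|⟨r^8s⟩| = 2 and |⟨s⟩| = 2, so |H| is a multiple of lcm(2, 2) = 2 and divides |G| = 24.
Closing under the operation: H = {e, r^4, r^8, s, r^4s, r^8s}, so |H| = 6.

6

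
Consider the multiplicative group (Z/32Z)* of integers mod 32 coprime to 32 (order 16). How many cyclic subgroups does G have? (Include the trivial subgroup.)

Group the elements of G by the cyclic subgroup they generate; each cyclic subgroup of order d accounts for φ(d) elements.
Cyclic subgroups by order — order 1: 1; order 2: 3; order 4: 2; order 8: 2.
Total: 8.

8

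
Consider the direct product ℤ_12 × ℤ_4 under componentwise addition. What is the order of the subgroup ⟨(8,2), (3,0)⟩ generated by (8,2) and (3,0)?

24

|⟨(8,2)⟩| = 6 and |⟨(3,0)⟩| = 4, so |H| is a multiple of lcm(6, 4) = 12 and divides |G| = 48.
Closing under the operation: H = {(0,0), (0,2), (1,0), (1,2), (2,0), (2,2), (3,0), (3,2), (4,0), (4,2), (5,0), (5,2), (6,0), (6,2), (7,0), (7,2), (8,0), (8,2), (9,0), (9,2), (10,0), (10,2), (11,0), (11,2)}, so |H| = 24.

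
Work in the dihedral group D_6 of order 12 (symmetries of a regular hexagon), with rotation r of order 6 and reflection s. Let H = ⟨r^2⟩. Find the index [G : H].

|⟨r^2⟩| = 3 and |G| = 12.
By Lagrange, [G : H] = |G|/|H| = 12/3 = 4.

4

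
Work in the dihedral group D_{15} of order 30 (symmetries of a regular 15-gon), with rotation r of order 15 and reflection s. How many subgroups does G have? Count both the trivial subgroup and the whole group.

|G| = 30, so by Lagrange every subgroup order divides 30. Divisors: 1, 2, 3, 5, 6, 10, 15, 30.
Subgroups by order — order 1: 1; order 2: 15; order 3: 1; order 5: 1; order 6: 5; order 10: 3; order 15: 1; order 30: 1.
Total: 1 + 15 + 1 + 1 + 5 + 3 + 1 + 1 = 28.

28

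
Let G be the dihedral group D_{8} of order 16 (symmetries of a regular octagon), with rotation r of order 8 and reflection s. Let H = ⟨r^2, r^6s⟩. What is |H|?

|⟨r^2⟩| = 4 and |⟨r^6s⟩| = 2, so |H| is a multiple of lcm(4, 2) = 4 and divides |G| = 16.
Closing under the operation: H = {e, r^2, r^4, r^6, s, r^2s, r^4s, r^6s}, so |H| = 8.

8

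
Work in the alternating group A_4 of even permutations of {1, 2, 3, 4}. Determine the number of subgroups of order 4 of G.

1

|G| = 12 and 4 | 12, so subgroups of order 4 are possible by Lagrange.
The subgroups of order 4 are: {e, (1 2)(3 4), (1 3)(2 4), (1 4)(2 3)}.
So G has 1 subgroup of order 4.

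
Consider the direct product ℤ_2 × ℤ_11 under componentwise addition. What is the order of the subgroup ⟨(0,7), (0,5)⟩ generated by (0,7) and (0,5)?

11

|⟨(0,7)⟩| = 11 and |⟨(0,5)⟩| = 11, so |H| is a multiple of lcm(11, 11) = 11 and divides |G| = 22.
Closing under the operation: H = {(0,0), (0,1), (0,2), (0,3), (0,4), (0,5), (0,6), (0,7), (0,8), (0,9), (0,10)}, so |H| = 11.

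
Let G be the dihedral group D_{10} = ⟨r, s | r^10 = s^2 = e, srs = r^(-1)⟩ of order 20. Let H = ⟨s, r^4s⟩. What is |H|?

10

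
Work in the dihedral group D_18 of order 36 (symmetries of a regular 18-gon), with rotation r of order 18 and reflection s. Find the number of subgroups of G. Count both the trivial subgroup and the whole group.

45

|G| = 36, so by Lagrange every subgroup order divides 36. Divisors: 1, 2, 3, 4, 6, 9, 12, 18, 36.
Subgroups by order — order 1: 1; order 2: 19; order 3: 1; order 4: 9; order 6: 7; order 9: 1; order 12: 3; order 18: 3; order 36: 1.
Total: 1 + 19 + 1 + 9 + 7 + 1 + 3 + 3 + 1 = 45.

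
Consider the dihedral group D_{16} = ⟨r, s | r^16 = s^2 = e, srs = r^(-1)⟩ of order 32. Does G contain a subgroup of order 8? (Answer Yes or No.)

Yes

8 | 32. A subgroup of order 8 is {e, r^2, r^4, r^6, r^8, r^10, r^12, r^14}.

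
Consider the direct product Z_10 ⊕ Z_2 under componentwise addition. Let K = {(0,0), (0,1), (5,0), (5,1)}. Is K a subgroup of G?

Yes

|K| = 4 divides |G| = 20, consistent with Lagrange.
K contains the identity, every element's inverse is in K, and K is closed under +: it is a subgroup.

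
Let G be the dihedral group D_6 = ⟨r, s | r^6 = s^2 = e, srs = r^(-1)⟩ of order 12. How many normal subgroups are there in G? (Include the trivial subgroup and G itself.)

G has 16 subgroups. Checking conjugation-invariance by order — order 1: 1/1 normal; order 2: 1/7 normal; order 3: 1/1 normal; order 4: 0/3 normal; order 6: 3/3 normal; order 12: 1/1 normal.
Total normal subgroups: 7.

7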